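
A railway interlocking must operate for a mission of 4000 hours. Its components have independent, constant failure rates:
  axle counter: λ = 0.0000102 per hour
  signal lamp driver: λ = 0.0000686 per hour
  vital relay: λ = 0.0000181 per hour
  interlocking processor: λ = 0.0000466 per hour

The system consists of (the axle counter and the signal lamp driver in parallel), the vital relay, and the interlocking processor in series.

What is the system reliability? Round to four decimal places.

0.7646

R(axle counter) = exp(−0.0000102 × 4000) = 0.960021
R(signal lamp driver) = exp(−0.0000686 × 4000) = 0.760028
R(vital relay) = exp(−0.0000181 × 4000) = 0.930159
R(interlocking processor) = exp(−0.0000466 × 4000) = 0.829942
Parallel (axle counter and signal lamp driver): 1 − (1 − 0.960021)(1 − 0.760028) = 0.990406
Series ([0.990406], vital relay, and interlocking processor): 0.990406 × 0.930159 × 0.829942 = 0.7646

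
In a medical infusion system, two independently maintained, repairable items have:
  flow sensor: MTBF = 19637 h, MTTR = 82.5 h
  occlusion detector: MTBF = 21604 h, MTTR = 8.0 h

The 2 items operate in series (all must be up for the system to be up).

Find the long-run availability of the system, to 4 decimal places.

0.9954

A(flow sensor) = MTBF/(MTBF+MTTR) = 19637/(19637+82.5) = 0.995816
A(occlusion detector) = MTBF/(MTBF+MTTR) = 21604/(21604+8.0) = 0.999630
Series availability: 0.995816 × 0.999630 = 0.9954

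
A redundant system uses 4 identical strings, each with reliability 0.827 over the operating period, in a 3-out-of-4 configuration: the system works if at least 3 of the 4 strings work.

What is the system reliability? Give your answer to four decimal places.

R = Σ_{i=3}^{4} C(4,i) p^i (1−p)^{4−i} with p = 0.827
C(4,3)·0.827^3·0.173^1 = 0.391402
C(4,4)·0.827^4·0.173^0 = 0.467759
Sum = 0.8592

0.8592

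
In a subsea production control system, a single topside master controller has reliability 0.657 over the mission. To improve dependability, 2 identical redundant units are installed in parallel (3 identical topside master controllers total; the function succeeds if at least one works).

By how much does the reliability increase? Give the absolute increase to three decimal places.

R_before = 0.657
R_after = 1 − (1 − 0.657)^3 = 0.960
ΔR = 0.960 − 0.657 = 0.303

0.303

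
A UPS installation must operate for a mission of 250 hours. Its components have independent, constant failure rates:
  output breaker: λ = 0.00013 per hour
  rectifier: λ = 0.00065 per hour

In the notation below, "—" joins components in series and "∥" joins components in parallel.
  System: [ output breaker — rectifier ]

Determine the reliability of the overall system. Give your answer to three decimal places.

0.823

R(output breaker) = exp(−0.00013 × 250) = 0.96802
R(rectifier) = exp(−0.00065 × 250) = 0.85002
Series (output breaker and rectifier): 0.96802 × 0.85002 = 0.823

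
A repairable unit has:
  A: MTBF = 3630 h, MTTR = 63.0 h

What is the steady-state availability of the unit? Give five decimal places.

A(A) = MTBF/(MTBF+MTTR) = 3630/(3630+63.0) = 0.98294

0.98294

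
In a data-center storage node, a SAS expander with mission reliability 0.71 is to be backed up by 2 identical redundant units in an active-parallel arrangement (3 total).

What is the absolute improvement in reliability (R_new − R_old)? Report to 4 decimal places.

0.2656

R_before = 0.71
R_after = 1 − (1 − 0.71)^3 = 0.9756
ΔR = 0.9756 − 0.71 = 0.2656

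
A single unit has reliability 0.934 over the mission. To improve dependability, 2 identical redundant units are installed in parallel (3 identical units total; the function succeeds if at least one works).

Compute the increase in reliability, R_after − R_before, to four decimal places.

R_before = 0.934
R_after = 1 − (1 − 0.934)^3 = 0.9997
ΔR = 0.9997 − 0.934 = 0.0657

0.0657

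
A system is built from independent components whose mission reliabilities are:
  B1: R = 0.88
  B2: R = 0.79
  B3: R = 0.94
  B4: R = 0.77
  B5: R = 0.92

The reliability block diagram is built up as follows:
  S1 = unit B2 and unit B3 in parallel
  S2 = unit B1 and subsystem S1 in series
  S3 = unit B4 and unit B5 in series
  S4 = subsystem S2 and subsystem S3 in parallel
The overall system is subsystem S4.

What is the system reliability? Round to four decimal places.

0.9618

Parallel (B2 and B3): 1 − (1 − 0.790000)(1 − 0.940000) = 0.987400
Series (B1 and [0.987400]): 0.880000 × 0.987400 = 0.868912
Series (B4 and B5): 0.770000 × 0.920000 = 0.708400
Parallel ([0.868912] and [0.708400]): 1 − (1 − 0.868912)(1 − 0.708400) = 0.9618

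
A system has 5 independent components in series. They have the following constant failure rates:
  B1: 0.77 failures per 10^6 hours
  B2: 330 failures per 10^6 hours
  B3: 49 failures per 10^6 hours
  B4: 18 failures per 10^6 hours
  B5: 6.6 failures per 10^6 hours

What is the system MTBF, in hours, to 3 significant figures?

2470

Series of exponential components: λ_sys = Σ λ_i
λ_sys = 0.00000077 + 0.00033 + 0.000049 + 0.000018 + 0.0000066 = 4.0437e-04 /h
MTBF = 1 / λ_sys = 2470 h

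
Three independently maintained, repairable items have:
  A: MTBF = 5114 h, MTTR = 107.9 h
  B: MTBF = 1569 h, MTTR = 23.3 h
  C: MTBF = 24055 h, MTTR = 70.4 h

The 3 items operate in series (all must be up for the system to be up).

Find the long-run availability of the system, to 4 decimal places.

0.9622

A(A) = MTBF/(MTBF+MTTR) = 5114/(5114+107.9) = 0.979337
A(B) = MTBF/(MTBF+MTTR) = 1569/(1569+23.3) = 0.985367
A(C) = MTBF/(MTBF+MTTR) = 24055/(24055+70.4) = 0.997082
Series availability: 0.979337 × 0.985367 × 0.997082 = 0.9622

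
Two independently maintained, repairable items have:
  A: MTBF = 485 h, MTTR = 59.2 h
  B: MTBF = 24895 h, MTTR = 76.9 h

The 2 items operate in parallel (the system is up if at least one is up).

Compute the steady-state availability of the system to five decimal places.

0.99967

A(A) = MTBF/(MTBF+MTTR) = 485/(485+59.2) = 0.891216
A(B) = MTBF/(MTBF+MTTR) = 24895/(24895+76.9) = 0.996921
Parallel availability: 1 − (1 − 0.891216)(1 − 0.996921) = 0.99967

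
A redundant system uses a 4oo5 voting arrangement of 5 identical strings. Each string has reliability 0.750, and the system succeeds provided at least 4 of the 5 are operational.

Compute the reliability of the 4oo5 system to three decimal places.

R = Σ_{i=4}^{5} C(5,i) p^i (1−p)^{5−i} with p = 0.750
C(5,4)·0.750^4·0.250^1 = 0.39551
C(5,5)·0.750^5·0.250^0 = 0.23730
Sum = 0.633

0.633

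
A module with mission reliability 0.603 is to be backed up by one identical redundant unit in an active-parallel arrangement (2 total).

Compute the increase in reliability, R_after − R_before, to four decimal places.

0.2394

R_before = 0.603
R_after = 1 − (1 − 0.603)^2 = 0.8424
ΔR = 0.8424 − 0.603 = 0.2394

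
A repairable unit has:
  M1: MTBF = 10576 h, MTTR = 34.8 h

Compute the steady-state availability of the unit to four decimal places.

0.9967

A(M1) = MTBF/(MTBF+MTTR) = 10576/(10576+34.8) = 0.9967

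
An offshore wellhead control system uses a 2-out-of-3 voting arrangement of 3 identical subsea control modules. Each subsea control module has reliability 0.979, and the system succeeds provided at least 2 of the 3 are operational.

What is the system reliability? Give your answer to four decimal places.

0.9987

R = Σ_{i=2}^{3} C(3,i) p^i (1−p)^{3−i} with p = 0.979
C(3,2)·0.979^2·0.021^1 = 0.060382
C(3,3)·0.979^3·0.021^0 = 0.938314
Sum = 0.9987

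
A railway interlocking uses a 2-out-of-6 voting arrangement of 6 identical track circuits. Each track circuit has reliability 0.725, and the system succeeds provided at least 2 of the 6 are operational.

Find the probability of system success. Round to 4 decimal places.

R = Σ_{i=2}^{6} C(6,i) p^i (1−p)^{6−i} with p = 0.725
C(6,2)·0.725^2·0.275^4 = 0.045092
C(6,3)·0.725^3·0.275^3 = 0.158505
C(6,4)·0.725^4·0.275^2 = 0.313407
C(6,5)·0.725^5·0.275^1 = 0.330502
C(6,6)·0.725^6·0.275^0 = 0.145221
Sum = 0.9927

0.9927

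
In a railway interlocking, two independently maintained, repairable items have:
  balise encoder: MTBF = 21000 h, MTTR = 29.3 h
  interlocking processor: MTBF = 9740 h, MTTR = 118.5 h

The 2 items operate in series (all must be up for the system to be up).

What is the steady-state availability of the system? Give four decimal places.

A(balise encoder) = MTBF/(MTBF+MTTR) = 21000/(21000+29.3) = 0.998607
A(interlocking processor) = MTBF/(MTBF+MTTR) = 9740/(9740+118.5) = 0.987980
Series availability: 0.998607 × 0.987980 = 0.9866

0.9866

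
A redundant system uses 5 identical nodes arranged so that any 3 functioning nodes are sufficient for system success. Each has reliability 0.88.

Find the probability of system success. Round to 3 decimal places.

0.986

R = Σ_{i=3}^{5} C(5,i) p^i (1−p)^{5−i} with p = 0.88
C(5,3)·0.88^3·0.12^2 = 0.09813
C(5,4)·0.88^4·0.12^1 = 0.35982
C(5,5)·0.88^5·0.12^0 = 0.52773
Sum = 0.986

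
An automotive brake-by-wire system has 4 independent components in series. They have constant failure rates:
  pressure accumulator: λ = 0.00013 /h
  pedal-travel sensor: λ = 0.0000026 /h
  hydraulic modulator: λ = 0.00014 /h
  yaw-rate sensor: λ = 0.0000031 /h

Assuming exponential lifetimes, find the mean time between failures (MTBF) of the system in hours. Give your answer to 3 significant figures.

Series of exponential components: λ_sys = Σ λ_i
λ_sys = 0.00013 + 0.0000026 + 0.00014 + 0.0000031 = 2.7570e-04 /h
MTBF = 1 / λ_sys = 3630 h

3630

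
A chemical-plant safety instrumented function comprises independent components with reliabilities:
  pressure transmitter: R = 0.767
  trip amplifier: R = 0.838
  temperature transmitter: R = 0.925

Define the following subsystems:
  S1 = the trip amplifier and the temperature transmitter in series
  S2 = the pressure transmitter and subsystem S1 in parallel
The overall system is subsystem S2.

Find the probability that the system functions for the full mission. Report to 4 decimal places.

Series (trip amplifier and temperature transmitter): 0.838000 × 0.925000 = 0.775150
Parallel (pressure transmitter and [0.775150]): 1 − (1 − 0.767000)(1 − 0.775150) = 0.9476

0.9476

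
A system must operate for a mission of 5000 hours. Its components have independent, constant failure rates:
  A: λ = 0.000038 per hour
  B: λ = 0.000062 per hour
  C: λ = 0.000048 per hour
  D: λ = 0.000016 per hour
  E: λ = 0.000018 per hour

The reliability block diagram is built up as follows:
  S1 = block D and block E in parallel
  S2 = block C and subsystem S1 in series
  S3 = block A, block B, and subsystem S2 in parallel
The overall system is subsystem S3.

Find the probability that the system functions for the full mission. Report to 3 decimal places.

R(A) = exp(−0.000038 × 5000) = 0.82696
R(B) = exp(−0.000062 × 5000) = 0.73345
R(C) = exp(−0.000048 × 5000) = 0.78663
R(D) = exp(−0.000016 × 5000) = 0.92312
R(E) = exp(−0.000018 × 5000) = 0.91393
Parallel (D and E): 1 − (1 − 0.92312)(1 − 0.91393) = 0.99338
Series (C and [0.99338]): 0.78663 × 0.99338 = 0.78142
Parallel (A, B, and [0.78142]): 1 − (1 − 0.82696)(1 − 0.73345)(1 − 0.78142) = 0.990

0.990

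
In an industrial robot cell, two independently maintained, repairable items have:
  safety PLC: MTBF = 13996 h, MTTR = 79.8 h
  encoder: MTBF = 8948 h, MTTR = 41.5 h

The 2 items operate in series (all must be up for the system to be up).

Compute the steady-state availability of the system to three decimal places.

0.990

A(safety PLC) = MTBF/(MTBF+MTTR) = 13996/(13996+79.8) = 0.994331
A(encoder) = MTBF/(MTBF+MTTR) = 8948/(8948+41.5) = 0.995384
Series availability: 0.994331 × 0.995384 = 0.990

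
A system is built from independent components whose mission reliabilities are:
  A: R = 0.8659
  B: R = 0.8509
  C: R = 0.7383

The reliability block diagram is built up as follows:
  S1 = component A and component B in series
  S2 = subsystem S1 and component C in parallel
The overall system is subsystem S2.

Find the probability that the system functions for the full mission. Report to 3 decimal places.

0.931

Series (A and B): 0.86590 × 0.85090 = 0.73679
Parallel ([0.73679] and C): 1 − (1 − 0.73679)(1 − 0.73830) = 0.931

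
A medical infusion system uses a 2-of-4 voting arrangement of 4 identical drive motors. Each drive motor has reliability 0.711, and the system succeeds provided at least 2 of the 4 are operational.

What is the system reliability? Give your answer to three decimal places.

0.924

R = Σ_{i=2}^{4} C(4,i) p^i (1−p)^{4−i} with p = 0.711
C(4,2)·0.711^2·0.289^2 = 0.25333
C(4,3)·0.711^3·0.289^1 = 0.41550
C(4,4)·0.711^4·0.289^0 = 0.25555
Sum = 0.924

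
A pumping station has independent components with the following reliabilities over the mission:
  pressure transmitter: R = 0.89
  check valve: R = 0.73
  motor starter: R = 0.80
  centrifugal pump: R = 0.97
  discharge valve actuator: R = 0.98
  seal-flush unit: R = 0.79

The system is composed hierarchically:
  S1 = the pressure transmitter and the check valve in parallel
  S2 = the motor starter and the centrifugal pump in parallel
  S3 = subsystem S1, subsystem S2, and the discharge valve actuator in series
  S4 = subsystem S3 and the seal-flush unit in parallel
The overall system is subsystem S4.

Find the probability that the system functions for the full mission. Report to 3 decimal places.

0.988

Parallel (pressure transmitter and check valve): 1 − (1 − 0.89000)(1 − 0.73000) = 0.97030
Parallel (motor starter and centrifugal pump): 1 − (1 − 0.80000)(1 − 0.97000) = 0.99400
Series ([0.97030], [0.99400], and discharge valve actuator): 0.97030 × 0.99400 × 0.98000 = 0.94519
Parallel ([0.94519] and seal-flush unit): 1 − (1 − 0.94519)(1 − 0.79000) = 0.988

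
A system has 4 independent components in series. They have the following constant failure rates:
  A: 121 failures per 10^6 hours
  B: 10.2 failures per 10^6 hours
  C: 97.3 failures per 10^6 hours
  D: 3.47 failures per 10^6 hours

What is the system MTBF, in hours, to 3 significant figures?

Series of exponential components: λ_sys = Σ λ_i
λ_sys = 0.000121 + 0.0000102 + 0.0000973 + 0.00000347 = 2.3197e-04 /h
MTBF = 1 / λ_sys = 4310 h

4310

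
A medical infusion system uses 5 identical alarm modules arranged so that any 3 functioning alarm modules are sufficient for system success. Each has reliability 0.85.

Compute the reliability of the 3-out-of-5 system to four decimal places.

0.9734

R = Σ_{i=3}^{5} C(5,i) p^i (1−p)^{5−i} with p = 0.85
C(5,3)·0.85^3·0.15^2 = 0.138178
C(5,4)·0.85^4·0.15^1 = 0.391505
C(5,5)·0.85^5·0.15^0 = 0.443705
Sum = 0.9734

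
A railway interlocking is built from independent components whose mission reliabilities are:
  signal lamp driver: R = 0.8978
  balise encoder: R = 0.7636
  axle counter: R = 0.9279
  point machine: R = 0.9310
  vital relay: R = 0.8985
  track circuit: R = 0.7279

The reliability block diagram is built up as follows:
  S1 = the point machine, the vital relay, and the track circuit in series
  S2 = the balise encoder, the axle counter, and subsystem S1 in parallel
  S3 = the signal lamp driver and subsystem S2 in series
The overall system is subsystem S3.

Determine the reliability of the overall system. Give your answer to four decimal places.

0.8918

Series (point machine, vital relay, and track circuit): 0.931000 × 0.898500 × 0.727900 = 0.608891
Parallel (balise encoder, axle counter, and [0.608891]): 1 − (1 − 0.763600)(1 − 0.927900)(1 − 0.608891) = 0.993334
Series (signal lamp driver and [0.993334]): 0.897800 × 0.993334 = 0.8918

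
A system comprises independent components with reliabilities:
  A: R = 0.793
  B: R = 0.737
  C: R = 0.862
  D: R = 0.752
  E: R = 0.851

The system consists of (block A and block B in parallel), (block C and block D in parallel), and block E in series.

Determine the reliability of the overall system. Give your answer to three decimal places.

Parallel (A and B): 1 − (1 − 0.79300)(1 − 0.73700) = 0.94556
Parallel (C and D): 1 − (1 − 0.86200)(1 − 0.75200) = 0.96578
Series ([0.94556], [0.96578], and E): 0.94556 × 0.96578 × 0.85100 = 0.777

0.777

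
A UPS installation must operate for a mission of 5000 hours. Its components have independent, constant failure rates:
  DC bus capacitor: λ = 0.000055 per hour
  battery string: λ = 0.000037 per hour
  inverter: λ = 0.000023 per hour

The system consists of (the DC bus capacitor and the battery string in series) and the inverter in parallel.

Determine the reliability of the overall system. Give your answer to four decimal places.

0.9599

R(DC bus capacitor) = exp(−0.000055 × 5000) = 0.759572
R(battery string) = exp(−0.000037 × 5000) = 0.831104
R(inverter) = exp(−0.000023 × 5000) = 0.891366
Series (DC bus capacitor and battery string): 0.759572 × 0.831104 = 0.631283
Parallel ([0.631283] and inverter): 1 − (1 − 0.631283)(1 − 0.891366) = 0.9599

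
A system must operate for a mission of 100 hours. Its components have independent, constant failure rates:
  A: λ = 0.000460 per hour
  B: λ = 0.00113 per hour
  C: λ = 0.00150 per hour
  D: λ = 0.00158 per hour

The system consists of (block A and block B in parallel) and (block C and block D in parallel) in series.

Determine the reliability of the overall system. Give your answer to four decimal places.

R(A) = exp(−0.000460 × 100) = 0.955042
R(B) = exp(−0.00113 × 100) = 0.893151
R(C) = exp(−0.00150 × 100) = 0.860708
R(D) = exp(−0.00158 × 100) = 0.853850
Parallel (A and B): 1 − (1 − 0.955042)(1 − 0.893151) = 0.995196
Parallel (C and D): 1 − (1 − 0.860708)(1 − 0.853850) = 0.979642
Series ([0.995196] and [0.979642]): 0.995196 × 0.979642 = 0.9749

0.9749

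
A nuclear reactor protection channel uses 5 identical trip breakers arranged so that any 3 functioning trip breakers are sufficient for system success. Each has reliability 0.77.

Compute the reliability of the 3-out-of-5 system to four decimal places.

0.9164

R = Σ_{i=3}^{5} C(5,i) p^i (1−p)^{5−i} with p = 0.77
C(5,3)·0.77^3·0.23^2 = 0.241506
C(5,4)·0.77^4·0.23^1 = 0.404260
C(5,5)·0.77^5·0.23^0 = 0.270678
Sum = 0.9164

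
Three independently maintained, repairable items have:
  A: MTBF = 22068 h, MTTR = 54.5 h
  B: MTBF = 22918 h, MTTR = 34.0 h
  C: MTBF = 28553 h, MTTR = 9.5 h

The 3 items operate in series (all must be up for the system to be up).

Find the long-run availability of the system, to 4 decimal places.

0.9957

A(A) = MTBF/(MTBF+MTTR) = 22068/(22068+54.5) = 0.997536
A(B) = MTBF/(MTBF+MTTR) = 22918/(22918+34.0) = 0.998519
A(C) = MTBF/(MTBF+MTTR) = 28553/(28553+9.5) = 0.999667
Series availability: 0.997536 × 0.998519 × 0.999667 = 0.9957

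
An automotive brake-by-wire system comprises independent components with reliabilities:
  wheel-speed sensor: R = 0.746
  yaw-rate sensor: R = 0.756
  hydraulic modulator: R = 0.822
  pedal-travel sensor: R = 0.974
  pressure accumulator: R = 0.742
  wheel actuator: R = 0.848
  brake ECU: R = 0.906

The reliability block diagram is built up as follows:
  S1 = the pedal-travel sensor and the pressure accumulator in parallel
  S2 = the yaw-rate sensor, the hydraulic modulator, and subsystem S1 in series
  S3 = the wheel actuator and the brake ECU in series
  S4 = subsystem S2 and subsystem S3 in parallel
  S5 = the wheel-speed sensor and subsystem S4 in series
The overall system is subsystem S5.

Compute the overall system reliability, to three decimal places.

Parallel (pedal-travel sensor and pressure accumulator): 1 − (1 − 0.97400)(1 − 0.74200) = 0.99329
Series (yaw-rate sensor, hydraulic modulator, and [0.99329]): 0.75600 × 0.82200 × 0.99329 = 0.61726
Series (wheel actuator and brake ECU): 0.84800 × 0.90600 = 0.76829
Parallel ([0.61726] and [0.76829]): 1 − (1 − 0.61726)(1 − 0.76829) = 0.91132
Series (wheel-speed sensor and [0.91132]): 0.74600 × 0.91132 = 0.680

0.680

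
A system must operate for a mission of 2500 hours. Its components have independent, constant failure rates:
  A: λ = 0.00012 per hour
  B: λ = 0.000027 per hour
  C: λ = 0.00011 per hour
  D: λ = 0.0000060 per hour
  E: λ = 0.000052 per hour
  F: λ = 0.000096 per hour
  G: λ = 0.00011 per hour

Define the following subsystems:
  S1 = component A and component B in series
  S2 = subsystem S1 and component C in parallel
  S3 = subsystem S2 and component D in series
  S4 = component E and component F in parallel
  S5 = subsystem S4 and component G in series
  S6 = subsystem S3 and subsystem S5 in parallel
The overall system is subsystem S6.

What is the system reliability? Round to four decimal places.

0.9772

R(A) = exp(−0.00012 × 2500) = 0.740818
R(B) = exp(−0.000027 × 2500) = 0.934728
R(C) = exp(−0.00011 × 2500) = 0.759572
R(D) = exp(−0.0000060 × 2500) = 0.985112
R(E) = exp(−0.000052 × 2500) = 0.878095
R(F) = exp(−0.000096 × 2500) = 0.786628
R(G) = exp(−0.00011 × 2500) = 0.759572
Series (A and B): 0.740818 × 0.934728 = 0.692463
Parallel ([0.692463] and C): 1 − (1 − 0.692463)(1 − 0.759572) = 0.926059
Series ([0.926059] and D): 0.926059 × 0.985112 = 0.912272
Parallel (E and F): 1 − (1 − 0.878095)(1 − 0.786628) = 0.973989
Series ([0.973989] and G): 0.973989 × 0.759572 = 0.739815
Parallel ([0.912272] and [0.739815]): 1 − (1 − 0.912272)(1 − 0.739815) = 0.9772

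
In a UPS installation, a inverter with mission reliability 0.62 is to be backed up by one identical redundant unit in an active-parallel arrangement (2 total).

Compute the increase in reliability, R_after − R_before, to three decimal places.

0.236

R_before = 0.62
R_after = 1 − (1 − 0.62)^2 = 0.856
ΔR = 0.856 − 0.62 = 0.236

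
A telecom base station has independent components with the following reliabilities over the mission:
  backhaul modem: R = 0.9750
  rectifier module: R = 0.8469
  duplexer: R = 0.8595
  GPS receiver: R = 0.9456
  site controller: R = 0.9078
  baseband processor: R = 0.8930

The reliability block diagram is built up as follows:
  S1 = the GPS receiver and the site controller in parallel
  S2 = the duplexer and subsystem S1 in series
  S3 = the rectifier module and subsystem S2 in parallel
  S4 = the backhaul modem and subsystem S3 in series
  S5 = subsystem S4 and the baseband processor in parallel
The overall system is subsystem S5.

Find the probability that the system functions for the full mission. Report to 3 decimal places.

0.995

Parallel (GPS receiver and site controller): 1 − (1 − 0.94560)(1 − 0.90780) = 0.99498
Series (duplexer and [0.99498]): 0.85950 × 0.99498 = 0.85519
Parallel (rectifier module and [0.85519]): 1 − (1 − 0.84690)(1 − 0.85519) = 0.97783
Series (backhaul modem and [0.97783]): 0.97500 × 0.97783 = 0.95338
Parallel ([0.95338] and baseband processor): 1 − (1 − 0.95338)(1 − 0.89300) = 0.995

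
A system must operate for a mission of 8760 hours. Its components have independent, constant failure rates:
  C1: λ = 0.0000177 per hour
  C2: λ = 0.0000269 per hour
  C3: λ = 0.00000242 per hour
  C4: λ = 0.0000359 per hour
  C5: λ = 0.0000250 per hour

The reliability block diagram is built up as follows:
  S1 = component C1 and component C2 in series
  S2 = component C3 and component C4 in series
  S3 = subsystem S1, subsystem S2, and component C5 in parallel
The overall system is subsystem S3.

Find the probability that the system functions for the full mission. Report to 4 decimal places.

0.9819

R(C1) = exp(−0.0000177 × 8760) = 0.856371
R(C2) = exp(−0.0000269 × 8760) = 0.790062
R(C3) = exp(−0.00000242 × 8760) = 0.979024
R(C4) = exp(−0.0000359 × 8760) = 0.730166
R(C5) = exp(−0.0000250 × 8760) = 0.803322
Series (C1 and C2): 0.856371 × 0.790062 = 0.676586
Series (C3 and C4): 0.979024 × 0.730166 = 0.714850
Parallel ([0.676586], [0.714850], and C5): 1 − (1 − 0.676586)(1 − 0.714850)(1 − 0.803322) = 0.9819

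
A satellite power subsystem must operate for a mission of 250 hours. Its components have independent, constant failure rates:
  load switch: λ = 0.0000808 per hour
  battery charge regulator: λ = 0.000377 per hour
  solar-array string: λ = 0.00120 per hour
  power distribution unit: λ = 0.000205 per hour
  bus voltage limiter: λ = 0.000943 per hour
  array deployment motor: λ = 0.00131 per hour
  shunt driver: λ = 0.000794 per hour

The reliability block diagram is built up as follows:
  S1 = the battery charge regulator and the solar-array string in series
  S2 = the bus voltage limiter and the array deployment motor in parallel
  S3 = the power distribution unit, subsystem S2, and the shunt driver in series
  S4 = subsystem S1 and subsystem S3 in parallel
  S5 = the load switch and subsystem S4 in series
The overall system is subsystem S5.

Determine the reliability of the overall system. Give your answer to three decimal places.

0.895

R(load switch) = exp(−0.0000808 × 250) = 0.98000
R(battery charge regulator) = exp(−0.000377 × 250) = 0.91006
R(solar-array string) = exp(−0.00120 × 250) = 0.74082
R(power distribution unit) = exp(−0.000205 × 250) = 0.95004
R(bus voltage limiter) = exp(−0.000943 × 250) = 0.78998
R(array deployment motor) = exp(−0.00131 × 250) = 0.72072
R(shunt driver) = exp(−0.000794 × 250) = 0.81996
Series (battery charge regulator and solar-array string): 0.91006 × 0.74082 = 0.67419
Parallel (bus voltage limiter and array deployment motor): 1 − (1 − 0.78998)(1 − 0.72072) = 0.94135
Series (power distribution unit, [0.94135], and shunt driver): 0.95004 × 0.94135 × 0.81996 = 0.73331
Parallel ([0.67419] and [0.73331]): 1 − (1 − 0.67419)(1 − 0.73331) = 0.91311
Series (load switch and [0.91311]): 0.98000 × 0.91311 = 0.895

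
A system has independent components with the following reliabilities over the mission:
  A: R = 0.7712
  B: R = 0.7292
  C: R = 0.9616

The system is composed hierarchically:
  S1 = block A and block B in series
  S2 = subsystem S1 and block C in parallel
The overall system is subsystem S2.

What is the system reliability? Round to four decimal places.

0.9832

Series (A and B): 0.771200 × 0.729200 = 0.562359
Parallel ([0.562359] and C): 1 − (1 − 0.562359)(1 − 0.961600) = 0.9832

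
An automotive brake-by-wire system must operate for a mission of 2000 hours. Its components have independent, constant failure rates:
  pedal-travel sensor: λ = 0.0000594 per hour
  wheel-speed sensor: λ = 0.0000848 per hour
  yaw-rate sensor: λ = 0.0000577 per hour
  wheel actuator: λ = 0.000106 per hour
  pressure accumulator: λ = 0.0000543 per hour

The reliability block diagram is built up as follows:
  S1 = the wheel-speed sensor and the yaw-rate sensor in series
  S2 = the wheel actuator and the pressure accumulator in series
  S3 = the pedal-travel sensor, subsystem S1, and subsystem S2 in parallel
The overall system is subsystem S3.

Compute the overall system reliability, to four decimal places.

0.9924

R(pedal-travel sensor) = exp(−0.0000594 × 2000) = 0.887985
R(wheel-speed sensor) = exp(−0.0000848 × 2000) = 0.844002
R(yaw-rate sensor) = exp(−0.0000577 × 2000) = 0.891010
R(wheel actuator) = exp(−0.000106 × 2000) = 0.808965
R(pressure accumulator) = exp(−0.0000543 × 2000) = 0.897089
Series (wheel-speed sensor and yaw-rate sensor): 0.844002 × 0.891010 = 0.752014
Series (wheel actuator and pressure accumulator): 0.808965 × 0.897089 = 0.725714
Parallel (pedal-travel sensor, [0.752014], and [0.725714]): 1 − (1 − 0.887985)(1 − 0.752014)(1 − 0.725714) = 0.9924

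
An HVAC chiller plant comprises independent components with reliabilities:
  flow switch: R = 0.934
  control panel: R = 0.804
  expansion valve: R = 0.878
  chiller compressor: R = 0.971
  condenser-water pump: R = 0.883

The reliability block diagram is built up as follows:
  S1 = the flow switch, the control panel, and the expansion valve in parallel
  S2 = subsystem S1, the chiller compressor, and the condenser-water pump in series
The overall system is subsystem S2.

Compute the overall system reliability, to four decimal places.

0.8560

Parallel (flow switch, control panel, and expansion valve): 1 − (1 − 0.934000)(1 − 0.804000)(1 − 0.878000) = 0.998422
Series ([0.998422], chiller compressor, and condenser-water pump): 0.998422 × 0.971000 × 0.883000 = 0.8560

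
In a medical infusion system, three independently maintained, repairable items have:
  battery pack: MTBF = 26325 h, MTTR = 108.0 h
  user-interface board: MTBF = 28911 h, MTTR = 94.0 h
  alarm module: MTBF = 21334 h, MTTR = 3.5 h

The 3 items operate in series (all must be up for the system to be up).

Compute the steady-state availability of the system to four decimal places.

0.9925

A(battery pack) = MTBF/(MTBF+MTTR) = 26325/(26325+108.0) = 0.995914
A(user-interface board) = MTBF/(MTBF+MTTR) = 28911/(28911+94.0) = 0.996759
A(alarm module) = MTBF/(MTBF+MTTR) = 21334/(21334+3.5) = 0.999836
Series availability: 0.995914 × 0.996759 × 0.999836 = 0.9925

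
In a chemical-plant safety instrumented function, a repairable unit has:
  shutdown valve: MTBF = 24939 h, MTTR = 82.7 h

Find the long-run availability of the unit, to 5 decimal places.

A(shutdown valve) = MTBF/(MTBF+MTTR) = 24939/(24939+82.7) = 0.99669

0.99669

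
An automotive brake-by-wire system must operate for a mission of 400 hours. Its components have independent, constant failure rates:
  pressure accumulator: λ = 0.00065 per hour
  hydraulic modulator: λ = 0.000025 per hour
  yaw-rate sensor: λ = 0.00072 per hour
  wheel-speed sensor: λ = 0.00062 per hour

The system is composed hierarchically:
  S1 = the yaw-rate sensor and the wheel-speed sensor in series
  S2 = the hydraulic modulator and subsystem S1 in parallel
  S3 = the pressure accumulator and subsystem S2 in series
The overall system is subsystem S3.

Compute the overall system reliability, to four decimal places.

R(pressure accumulator) = exp(−0.00065 × 400) = 0.771052
R(hydraulic modulator) = exp(−0.000025 × 400) = 0.990050
R(yaw-rate sensor) = exp(−0.00072 × 400) = 0.749762
R(wheel-speed sensor) = exp(−0.00062 × 400) = 0.780360
Series (yaw-rate sensor and wheel-speed sensor): 0.749762 × 0.780360 = 0.585084
Parallel (hydraulic modulator and [0.585084]): 1 − (1 − 0.990050)(1 − 0.585084) = 0.995872
Series (pressure accumulator and [0.995872]): 0.771052 × 0.995872 = 0.7679

0.7679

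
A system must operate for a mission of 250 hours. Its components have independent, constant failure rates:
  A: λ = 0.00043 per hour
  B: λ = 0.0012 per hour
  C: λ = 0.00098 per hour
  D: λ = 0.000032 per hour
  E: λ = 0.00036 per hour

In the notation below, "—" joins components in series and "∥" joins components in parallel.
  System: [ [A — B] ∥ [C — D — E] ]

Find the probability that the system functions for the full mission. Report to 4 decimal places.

0.9028

R(A) = exp(−0.00043 × 250) = 0.898077
R(B) = exp(−0.0012 × 250) = 0.740818
R(C) = exp(−0.00098 × 250) = 0.782705
R(D) = exp(−0.000032 × 250) = 0.992032
R(E) = exp(−0.00036 × 250) = 0.913931
Series (A and B): 0.898077 × 0.740818 = 0.665312
Series (C, D, and E): 0.782705 × 0.992032 × 0.913931 = 0.709639
Parallel ([0.665312] and [0.709639]): 1 − (1 − 0.665312)(1 − 0.709639) = 0.9028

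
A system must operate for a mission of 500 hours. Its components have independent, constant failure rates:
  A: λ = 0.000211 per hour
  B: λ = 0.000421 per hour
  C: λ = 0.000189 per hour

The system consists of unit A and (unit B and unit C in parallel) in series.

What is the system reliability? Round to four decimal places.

0.8845

R(A) = exp(−0.000211 × 500) = 0.899874
R(B) = exp(−0.000421 × 500) = 0.810179
R(C) = exp(−0.000189 × 500) = 0.909828
Parallel (B and C): 1 − (1 − 0.810179)(1 − 0.909828) = 0.982883
Series (A and [0.982883]): 0.899874 × 0.982883 = 0.8845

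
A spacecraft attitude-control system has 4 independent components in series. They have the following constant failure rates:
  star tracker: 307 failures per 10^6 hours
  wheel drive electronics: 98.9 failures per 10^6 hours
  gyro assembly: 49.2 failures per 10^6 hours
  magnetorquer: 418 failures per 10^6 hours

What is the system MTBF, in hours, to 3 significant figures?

1150

Series of exponential components: λ_sys = Σ λ_i
λ_sys = 0.000307 + 0.0000989 + 0.0000492 + 0.000418 = 8.7310e-04 /h
MTBF = 1 / λ_sys = 1150 h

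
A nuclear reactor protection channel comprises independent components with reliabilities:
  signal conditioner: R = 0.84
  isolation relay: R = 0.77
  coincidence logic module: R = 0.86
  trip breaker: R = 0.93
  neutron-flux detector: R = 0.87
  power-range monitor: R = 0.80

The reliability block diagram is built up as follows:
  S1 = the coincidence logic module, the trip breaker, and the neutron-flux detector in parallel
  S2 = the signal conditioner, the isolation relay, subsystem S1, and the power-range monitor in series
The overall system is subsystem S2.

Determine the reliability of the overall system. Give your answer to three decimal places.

Parallel (coincidence logic module, trip breaker, and neutron-flux detector): 1 − (1 − 0.86000)(1 − 0.93000)(1 − 0.87000) = 0.99873
Series (signal conditioner, isolation relay, [0.99873], and power-range monitor): 0.84000 × 0.77000 × 0.99873 × 0.80000 = 0.517

0.517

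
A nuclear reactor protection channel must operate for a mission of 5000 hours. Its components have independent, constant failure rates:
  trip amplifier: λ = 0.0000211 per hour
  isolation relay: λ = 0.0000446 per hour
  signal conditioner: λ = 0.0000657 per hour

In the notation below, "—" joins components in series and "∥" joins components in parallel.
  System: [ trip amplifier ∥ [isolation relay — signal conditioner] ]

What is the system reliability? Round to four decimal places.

0.9576

R(trip amplifier) = exp(−0.0000211 × 5000) = 0.899874
R(isolation relay) = exp(−0.0000446 × 5000) = 0.800115
R(signal conditioner) = exp(−0.0000657 × 5000) = 0.720003
Series (isolation relay and signal conditioner): 0.800115 × 0.720003 = 0.576085
Parallel (trip amplifier and [0.576085]): 1 − (1 − 0.899874)(1 − 0.576085) = 0.9576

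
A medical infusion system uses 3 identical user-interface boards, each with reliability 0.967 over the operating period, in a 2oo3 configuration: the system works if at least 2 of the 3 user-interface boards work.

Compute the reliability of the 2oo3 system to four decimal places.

R = Σ_{i=2}^{3} C(3,i) p^i (1−p)^{3−i} with p = 0.967
C(3,2)·0.967^2·0.033^1 = 0.092574
C(3,3)·0.967^3·0.033^0 = 0.904231
Sum = 0.9968

0.9968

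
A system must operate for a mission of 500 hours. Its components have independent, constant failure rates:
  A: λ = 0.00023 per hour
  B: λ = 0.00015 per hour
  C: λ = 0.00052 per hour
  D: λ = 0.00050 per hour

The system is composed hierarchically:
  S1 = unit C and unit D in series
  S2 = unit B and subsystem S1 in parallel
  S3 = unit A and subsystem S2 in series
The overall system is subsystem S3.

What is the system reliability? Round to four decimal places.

0.8656

R(A) = exp(−0.00023 × 500) = 0.891366
R(B) = exp(−0.00015 × 500) = 0.927743
R(C) = exp(−0.00052 × 500) = 0.771052
R(D) = exp(−0.00050 × 500) = 0.778801
Series (C and D): 0.771052 × 0.778801 = 0.600496
Parallel (B and [0.600496]): 1 − (1 − 0.927743)(1 − 0.600496) = 0.971133
Series (A and [0.971133]): 0.891366 × 0.971133 = 0.8656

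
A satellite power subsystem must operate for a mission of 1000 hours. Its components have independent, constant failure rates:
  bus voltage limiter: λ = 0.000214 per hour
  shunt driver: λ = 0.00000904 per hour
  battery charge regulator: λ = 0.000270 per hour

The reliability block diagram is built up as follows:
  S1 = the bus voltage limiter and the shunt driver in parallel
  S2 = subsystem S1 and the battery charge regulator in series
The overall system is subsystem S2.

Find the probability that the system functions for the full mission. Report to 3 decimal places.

R(bus voltage limiter) = exp(−0.000214 × 1000) = 0.80735
R(shunt driver) = exp(−0.00000904 × 1000) = 0.99100
R(battery charge regulator) = exp(−0.000270 × 1000) = 0.76338
Parallel (bus voltage limiter and shunt driver): 1 − (1 − 0.80735)(1 − 0.99100) = 0.99827
Series ([0.99827] and battery charge regulator): 0.99827 × 0.76338 = 0.762

0.762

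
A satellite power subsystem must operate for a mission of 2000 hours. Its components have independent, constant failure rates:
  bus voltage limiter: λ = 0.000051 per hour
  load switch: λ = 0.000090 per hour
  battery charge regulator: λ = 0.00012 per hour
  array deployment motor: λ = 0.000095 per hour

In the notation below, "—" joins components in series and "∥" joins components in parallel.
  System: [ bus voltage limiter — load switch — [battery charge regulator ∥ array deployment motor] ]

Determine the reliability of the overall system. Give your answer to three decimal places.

0.726

R(bus voltage limiter) = exp(−0.000051 × 2000) = 0.90303
R(load switch) = exp(−0.000090 × 2000) = 0.83527
R(battery charge regulator) = exp(−0.00012 × 2000) = 0.78663
R(array deployment motor) = exp(−0.000095 × 2000) = 0.82696
Parallel (battery charge regulator and array deployment motor): 1 − (1 − 0.78663)(1 − 0.82696) = 0.96308
Series (bus voltage limiter, load switch, and [0.96308]): 0.90303 × 0.83527 × 0.96308 = 0.726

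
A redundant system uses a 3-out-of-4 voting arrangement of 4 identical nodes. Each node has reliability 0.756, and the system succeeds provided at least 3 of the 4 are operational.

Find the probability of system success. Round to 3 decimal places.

R = Σ_{i=3}^{4} C(4,i) p^i (1−p)^{4−i} with p = 0.756
C(4,3)·0.756^3·0.244^1 = 0.42171
C(4,4)·0.756^4·0.244^0 = 0.32665
Sum = 0.748

0.748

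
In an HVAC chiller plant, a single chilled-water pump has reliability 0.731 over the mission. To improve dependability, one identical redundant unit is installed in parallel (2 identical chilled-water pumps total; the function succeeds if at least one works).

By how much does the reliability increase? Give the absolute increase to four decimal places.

0.1966

R_before = 0.731
R_after = 1 − (1 − 0.731)^2 = 0.9276
ΔR = 0.9276 − 0.731 = 0.1966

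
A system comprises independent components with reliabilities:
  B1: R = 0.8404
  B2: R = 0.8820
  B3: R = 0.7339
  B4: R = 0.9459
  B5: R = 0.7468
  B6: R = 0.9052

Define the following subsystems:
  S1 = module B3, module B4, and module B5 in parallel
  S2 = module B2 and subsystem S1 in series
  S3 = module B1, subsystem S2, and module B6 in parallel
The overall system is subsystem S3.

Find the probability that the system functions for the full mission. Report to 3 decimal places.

Parallel (B3, B4, and B5): 1 − (1 − 0.73390)(1 − 0.94590)(1 − 0.74680) = 0.99635
Series (B2 and [0.99635]): 0.88200 × 0.99635 = 0.87878
Parallel (B1, [0.87878], and B6): 1 − (1 − 0.84040)(1 − 0.87878)(1 − 0.90520) = 0.998

0.998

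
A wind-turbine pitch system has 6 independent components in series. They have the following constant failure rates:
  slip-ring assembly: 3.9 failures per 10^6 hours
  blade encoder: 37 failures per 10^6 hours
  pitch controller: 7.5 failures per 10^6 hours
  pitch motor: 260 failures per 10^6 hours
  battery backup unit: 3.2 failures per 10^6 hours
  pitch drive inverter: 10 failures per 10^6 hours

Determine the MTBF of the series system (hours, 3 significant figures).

3110

Series of exponential components: λ_sys = Σ λ_i
λ_sys = 0.0000039 + 0.000037 + 0.0000075 + 0.00026 + 0.0000032 + 0.000010 = 3.2160e-04 /h
MTBF = 1 / λ_sys = 3110 h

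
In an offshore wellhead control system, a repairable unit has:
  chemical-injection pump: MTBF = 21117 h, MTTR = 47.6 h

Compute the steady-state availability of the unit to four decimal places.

A(chemical-injection pump) = MTBF/(MTBF+MTTR) = 21117/(21117+47.6) = 0.9978

0.9978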